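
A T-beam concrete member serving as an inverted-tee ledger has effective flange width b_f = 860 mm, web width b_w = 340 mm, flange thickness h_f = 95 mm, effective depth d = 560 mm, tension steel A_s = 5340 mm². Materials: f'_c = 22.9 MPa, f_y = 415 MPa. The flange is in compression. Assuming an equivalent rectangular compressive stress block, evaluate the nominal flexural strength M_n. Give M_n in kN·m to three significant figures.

M_n ≈ 1080 kN·m

Tension: T = A_s f_y = 5340 × 415 = 2216100 N.
Try a within the flange: a = T/(0.85 f'_c b_f) = 2216100/(0.85 × 22.9 × 860) = 132.38 mm.
a = 132.38 > h_f = 95 mm: the block extends into the web. Split into flange-overhang and web parts.
C_f = 0.85 f'_c (b_f − b_w) h_f = 0.85 × 22.9 × (860 − 340) × 95 = 961571 N.
Remaining web compression depth: a_w = (T − C_f)/(0.85 f'_c b_w) = (2216100 − 961571)/(0.85 × 22.9 × 340) = 189.56 mm.
M_n = C_f(d − h_f/2) + (T − C_f)(d − a_w/2) = 961571 × (560 − 47.5) + 1254529 × (560 − 94.78) = 492.81 + 583.63 = 1076.44 × 10⁶ N·mm.
M_n = 1076.44 kN·m.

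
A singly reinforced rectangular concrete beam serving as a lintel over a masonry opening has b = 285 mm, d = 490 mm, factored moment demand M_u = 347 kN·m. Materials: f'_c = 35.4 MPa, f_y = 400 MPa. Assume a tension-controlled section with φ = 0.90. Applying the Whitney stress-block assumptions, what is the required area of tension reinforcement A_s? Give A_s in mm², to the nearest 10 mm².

M_n = M_u/φ = 347/0.90 = 385.556 kN·m.
With M_n = 0.85 f'_c a b (d − a/2), solve the quadratic for a:
a = d − √(d² − 2M_n/(0.85 f'_c b)) = 490 − √(490² − 2 × 385.556×10⁶/(0.85 × 35.4 × 285)) = 102.47 mm.
A_s = 0.85 f'_c a b / f_y = 0.85 × 35.4 × 102.47 × 285 / 400 = 2196.9 mm².

A_s ≈ 2200 mm²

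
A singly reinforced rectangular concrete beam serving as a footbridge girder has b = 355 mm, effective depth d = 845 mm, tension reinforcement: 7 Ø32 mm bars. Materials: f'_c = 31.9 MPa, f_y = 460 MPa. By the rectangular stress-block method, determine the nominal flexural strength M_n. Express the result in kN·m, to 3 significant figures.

A_s = 7 × 804 = 5628 mm².
T = A_s f_y = 5628 × 460 = 2588880 N = 2588.88 kN.
From C = T: a = T/(0.85 f'_c b) = 2588880/(0.85 × 31.9 × 355) = 268.95 mm.
M_n = T(d − a/2) = 2588.88 kN × (845 − 134.475) mm = 1839.46 kN·m.

M_n ≈ 1840 kN·m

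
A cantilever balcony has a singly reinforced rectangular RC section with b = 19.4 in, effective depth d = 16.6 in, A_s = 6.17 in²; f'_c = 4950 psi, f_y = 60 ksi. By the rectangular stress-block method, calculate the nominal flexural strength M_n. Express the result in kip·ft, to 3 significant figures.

M_n ≈ 442 kip·ft

T = A_s f_y = 6.17 × 60 = 370.2 kips.
a = T/(0.85 f'_c b) = 370.2/(0.85 × 4.95 × 19.4) = 4.535 in.
M_n = T(d − a/2) = 370.2 × (16.6 − 2.2675) = 5305.9 kip·in = 5305.9/12 = 442.16 kip·ft.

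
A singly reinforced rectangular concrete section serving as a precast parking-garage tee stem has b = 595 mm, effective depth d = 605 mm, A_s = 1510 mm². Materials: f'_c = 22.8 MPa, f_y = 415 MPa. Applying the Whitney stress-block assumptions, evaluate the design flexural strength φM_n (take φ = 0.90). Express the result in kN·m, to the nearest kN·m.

φM_n ≈ 326 kN·m

T = A_s f_y = 1510 × 415 = 626650 N = 626.65 kN.
From C = T: a = T/(0.85 f'_c b) = 626650/(0.85 × 22.8 × 595) = 54.34 mm.
M_n = T(d − a/2) = 626.65 kN × (605 − 27.17) mm = 362.10 kN·m.
φM_n = 0.90 × 362.10 = 325.89 kN·m.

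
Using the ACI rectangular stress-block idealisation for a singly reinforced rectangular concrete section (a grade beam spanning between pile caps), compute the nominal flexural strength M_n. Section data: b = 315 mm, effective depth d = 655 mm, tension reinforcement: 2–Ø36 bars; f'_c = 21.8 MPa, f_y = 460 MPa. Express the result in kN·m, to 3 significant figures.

M_n ≈ 538 kN·m

A_s = 2 × 1018 = 2036 mm².
T = A_s f_y = 2036 × 460 = 936560 N = 936.56 kN.
From C = T: a = T/(0.85 f'_c b) = 936560/(0.85 × 21.8 × 315) = 160.45 mm.
M_n = T(d − a/2) = 936.56 kN × (655 − 80.225) mm = 538.31 kN·m.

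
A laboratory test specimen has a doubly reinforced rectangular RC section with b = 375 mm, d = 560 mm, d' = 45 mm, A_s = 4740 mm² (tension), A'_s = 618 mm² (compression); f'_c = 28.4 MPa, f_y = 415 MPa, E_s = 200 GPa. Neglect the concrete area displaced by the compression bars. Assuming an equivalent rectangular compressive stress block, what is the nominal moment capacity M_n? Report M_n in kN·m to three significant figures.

M_n ≈ 928 kN·m

Assume both tension and compression steel yield.
Net tension couple steel: A_s − A'_s = 4122 mm².
a = (A_s − A'_s) f_y / (0.85 f'_c b) = 1710630/(0.85 × 28.4 × 375) = 188.97 mm.
c = a/β₁ = 188.97/0.847 = 223.11 mm; ε'_s = 0.003(c − d')/c = 0.0024 ≥ f_y/E_s = 0.0021, so compression steel does yield.
M_n = (A_s − A'_s) f_y (d − a/2) + A'_s f_y (d − d') = [1710630 × (560 − 94.485) + 256470 × (560 − 45)] × 10⁻⁶ = 796.32 + 132.08 = 928.40 kN·m.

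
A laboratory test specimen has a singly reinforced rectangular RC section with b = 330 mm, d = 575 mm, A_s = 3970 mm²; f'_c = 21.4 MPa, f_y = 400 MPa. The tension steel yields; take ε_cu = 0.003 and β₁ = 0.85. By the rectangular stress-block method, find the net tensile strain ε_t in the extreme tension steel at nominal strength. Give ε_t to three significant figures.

a = A_s f_y/(0.85 f'_c b) = 264.55 mm.
β₁ = 0.85, so c = a/β₁ = 264.55/0.85 = 311.24 mm.
From the linear strain diagram with ε_cu = 0.003: ε_t = 0.003 (d − c)/c = 0.003 × (575 − 311.24)/311.24 = 0.00254.
ε_t < 0.004 — the section is over-reinforced for flexure under ACI limits.

ε_t ≈ 0.00254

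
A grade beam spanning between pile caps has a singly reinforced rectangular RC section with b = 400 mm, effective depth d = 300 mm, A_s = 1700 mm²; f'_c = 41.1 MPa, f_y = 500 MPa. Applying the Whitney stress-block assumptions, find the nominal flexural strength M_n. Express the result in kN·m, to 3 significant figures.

T = A_s f_y = 1700 × 500 = 850000 N = 850 kN.
From C = T: a = T/(0.85 f'_c b) = 850000/(0.85 × 41.1 × 400) = 60.83 mm.
M_n = T(d − a/2) = 850 kN × (300 − 30.415) mm = 229.15 kN·m.

M_n ≈ 229 kN·m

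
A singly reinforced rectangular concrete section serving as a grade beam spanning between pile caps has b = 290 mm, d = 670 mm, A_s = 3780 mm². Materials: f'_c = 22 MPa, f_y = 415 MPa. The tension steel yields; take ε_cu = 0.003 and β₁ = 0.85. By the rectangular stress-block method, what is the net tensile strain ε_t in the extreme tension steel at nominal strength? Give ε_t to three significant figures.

a = A_s f_y/(0.85 f'_c b) = 289.27 mm.
β₁ = 0.85, so c = a/β₁ = 289.27/0.85 = 340.32 mm.
From the linear strain diagram with ε_cu = 0.003: ε_t = 0.003 (d − c)/c = 0.003 × (670 − 340.32)/340.32 = 0.00291.
ε_t < 0.004 — the section is over-reinforced for flexure under ACI limits.

ε_t ≈ 0.00291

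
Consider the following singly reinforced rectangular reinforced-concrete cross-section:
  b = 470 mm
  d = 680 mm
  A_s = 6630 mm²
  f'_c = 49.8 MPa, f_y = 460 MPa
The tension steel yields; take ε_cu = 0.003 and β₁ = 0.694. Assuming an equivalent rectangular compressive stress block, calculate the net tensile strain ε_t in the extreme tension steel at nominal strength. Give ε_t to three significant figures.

ε_t ≈ 0.00624

a = A_s f_y/(0.85 f'_c b) = 153.29 mm.
β₁ = 0.694, so c = a/β₁ = 153.29/0.694 = 220.88 mm.
From the linear strain diagram with ε_cu = 0.003: ε_t = 0.003 (d − c)/c = 0.003 × (680 − 220.88)/220.88 = 0.00624.
Since ε_t ≥ 0.005, the section is tension-controlled.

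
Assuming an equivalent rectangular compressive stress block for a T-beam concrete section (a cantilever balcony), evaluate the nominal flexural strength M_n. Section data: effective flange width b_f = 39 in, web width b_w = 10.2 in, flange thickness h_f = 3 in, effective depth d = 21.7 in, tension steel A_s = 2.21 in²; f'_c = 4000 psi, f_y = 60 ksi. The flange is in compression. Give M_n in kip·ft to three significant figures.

Tension: T = A_s f_y = 2.21 × 60 = 132.6 kips.
Try a within the flange: a = T/(0.85 f'_c b_f) = 132.6/(0.85 × 4 × 39) = 1.000 in.
Since a = 1.000 ≤ h_f = 3 in, the stress block lies entirely in the flange; analyse as a rectangular beam of width b_f.
M_n = T(d − a/2) = 132.6 × (21.7 − 0.5) = 2811.1 kip·in.
M_n = 2811.1/12 = 234.26 kip·ft.

M_n ≈ 234 kip·ft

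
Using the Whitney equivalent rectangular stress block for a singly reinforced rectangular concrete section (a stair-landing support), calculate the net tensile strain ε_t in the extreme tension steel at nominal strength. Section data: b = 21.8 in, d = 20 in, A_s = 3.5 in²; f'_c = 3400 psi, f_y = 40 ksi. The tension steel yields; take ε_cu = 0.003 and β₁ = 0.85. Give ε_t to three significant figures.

a = A_s f_y/(0.85 f'_c b) = 2.222 in.
β₁ = 0.85, so c = a/β₁ = 2.222/0.85 = 2.614 in.
From the linear strain diagram with ε_cu = 0.003: ε_t = 0.003 (d − c)/c = 0.003 × (20 − 2.614)/2.614 = 0.0200.
Since ε_t ≥ 0.005, the section is tension-controlled.

ε_t ≈ 0.0200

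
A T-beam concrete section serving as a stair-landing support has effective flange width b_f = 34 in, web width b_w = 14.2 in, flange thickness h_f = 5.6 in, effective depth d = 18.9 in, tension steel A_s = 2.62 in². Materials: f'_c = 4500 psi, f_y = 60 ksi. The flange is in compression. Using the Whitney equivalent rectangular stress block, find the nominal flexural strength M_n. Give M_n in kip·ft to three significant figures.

M_n ≈ 240 kip·ft

Tension: T = A_s f_y = 2.62 × 60 = 157.2 kips.
Try a within the flange: a = T/(0.85 f'_c b_f) = 157.2/(0.85 × 4.5 × 34) = 1.209 in.
Since a = 1.209 ≤ h_f = 5.6 in, the stress block lies entirely in the flange; analyse as a rectangular beam of width b_f.
M_n = T(d − a/2) = 157.2 × (18.9 − 0.6045) = 2876.1 kip·in.
M_n = 2876.1/12 = 239.68 kip·ft.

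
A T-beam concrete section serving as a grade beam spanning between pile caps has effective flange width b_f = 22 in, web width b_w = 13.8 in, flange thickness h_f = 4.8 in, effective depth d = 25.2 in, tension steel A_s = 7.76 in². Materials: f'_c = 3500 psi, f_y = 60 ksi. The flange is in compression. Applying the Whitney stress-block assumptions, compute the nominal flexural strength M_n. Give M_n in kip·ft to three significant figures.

M_n ≈ 831 kip·ft

Tension: T = A_s f_y = 7.76 × 60 = 465.6 kips.
Try a within the flange: a = T/(0.85 f'_c b_f) = 465.6/(0.85 × 3.5 × 22) = 7.114 in.
a = 7.114 > h_f = 4.8 in: the block extends into the web. Split into flange-overhang and web parts.
C_f = 0.85 f'_c (b_f − b_w) h_f = 0.85 × 3.5 × (22 − 13.8) × 4.8 = 117.1 kips.
Remaining web compression depth: a_w = (T − C_f)/(0.85 f'_c b_w) = (465.6 − 117.1)/(0.85 × 3.5 × 13.8) = 8.489 in.
M_n = C_f(d − h_f/2) + (T − C_f)(d − a_w/2) = 117.1 × (25.2 − 2.4) + 348.5 × (25.2 − 4.2445) = 2669.9 + 7303.0 = 9972.9 kip·in.
M_n = 9972.9/12 = 831.08 kip·ft.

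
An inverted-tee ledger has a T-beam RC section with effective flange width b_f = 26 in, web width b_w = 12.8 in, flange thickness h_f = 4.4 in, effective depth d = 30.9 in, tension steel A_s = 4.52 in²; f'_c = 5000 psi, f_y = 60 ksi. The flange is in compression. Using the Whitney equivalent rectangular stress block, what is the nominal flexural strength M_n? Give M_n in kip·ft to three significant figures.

Tension: T = A_s f_y = 4.52 × 60 = 271.2 kips.
Try a within the flange: a = T/(0.85 f'_c b_f) = 271.2/(0.85 × 5 × 26) = 2.454 in.
Since a = 2.454 ≤ h_f = 4.4 in, the stress block lies entirely in the flange; analyse as a rectangular beam of width b_f.
M_n = T(d − a/2) = 271.2 × (30.9 − 1.227) = 8047.3 kip·in.
M_n = 8047.3/12 = 670.61 kip·ft.

M_n ≈ 671 kip·ft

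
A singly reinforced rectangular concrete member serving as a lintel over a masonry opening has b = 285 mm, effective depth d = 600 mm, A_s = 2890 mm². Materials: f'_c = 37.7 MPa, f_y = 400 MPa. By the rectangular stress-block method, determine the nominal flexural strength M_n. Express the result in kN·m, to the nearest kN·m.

M_n ≈ 620 kN·m

T = A_s f_y = 2890 × 400 = 1156000 N = 1156 kN.
From C = T: a = T/(0.85 f'_c b) = 1156000/(0.85 × 37.7 × 285) = 126.58 mm.
M_n = T(d − a/2) = 1156 kN × (600 − 63.29) mm = 620.44 kN·m.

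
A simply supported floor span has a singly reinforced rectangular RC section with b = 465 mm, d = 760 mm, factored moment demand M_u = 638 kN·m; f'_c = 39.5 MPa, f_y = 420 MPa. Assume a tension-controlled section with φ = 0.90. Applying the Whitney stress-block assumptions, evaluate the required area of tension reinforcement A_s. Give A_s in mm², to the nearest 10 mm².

M_n = M_u/φ = 638/0.90 = 708.889 kN·m.
With M_n = 0.85 f'_c a b (d − a/2), solve the quadratic for a:
a = d − √(d² − 2M_n/(0.85 f'_c b)) = 760 − √(760² − 2 × 708.889×10⁶/(0.85 × 39.5 × 465)) = 62.30 mm.
A_s = 0.85 f'_c a b / f_y = 0.85 × 39.5 × 62.30 × 465 / 420 = 2315.8 mm².

A_s ≈ 2320 mm²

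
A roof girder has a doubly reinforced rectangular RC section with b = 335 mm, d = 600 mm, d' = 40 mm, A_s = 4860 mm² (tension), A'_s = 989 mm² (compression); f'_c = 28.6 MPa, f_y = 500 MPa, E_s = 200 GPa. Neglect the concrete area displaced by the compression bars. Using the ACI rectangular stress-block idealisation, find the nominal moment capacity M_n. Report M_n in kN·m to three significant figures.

M_n ≈ 1210 kN·m

Assume both tension and compression steel yield.
Net tension couple steel: A_s − A'_s = 3871 mm².
a = (A_s − A'_s) f_y / (0.85 f'_c b) = 1935500/(0.85 × 28.6 × 335) = 237.66 mm.
c = a/β₁ = 237.66/0.846 = 280.92 mm; ε'_s = 0.003(c − d')/c = 0.0026 ≥ f_y/E_s = 0.0025, so compression steel does yield.
M_n = (A_s − A'_s) f_y (d − a/2) + A'_s f_y (d − d') = [1935500 × (600 − 118.83) + 494500 × (600 − 40)] × 10⁻⁶ = 931.30 + 276.92 = 1208.22 kN·m.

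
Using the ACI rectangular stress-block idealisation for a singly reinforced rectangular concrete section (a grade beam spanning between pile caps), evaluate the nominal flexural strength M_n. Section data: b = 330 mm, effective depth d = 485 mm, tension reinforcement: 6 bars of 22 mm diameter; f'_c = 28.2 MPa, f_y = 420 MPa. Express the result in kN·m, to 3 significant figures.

M_n ≈ 406 kN·m

A_s = 6 × 380 = 2280 mm².
T = A_s f_y = 2280 × 420 = 957600 N = 957.6 kN.
From C = T: a = T/(0.85 f'_c b) = 957600/(0.85 × 28.2 × 330) = 121.06 mm.
M_n = T(d − a/2) = 957.6 kN × (485 − 60.53) mm = 406.47 kN·m.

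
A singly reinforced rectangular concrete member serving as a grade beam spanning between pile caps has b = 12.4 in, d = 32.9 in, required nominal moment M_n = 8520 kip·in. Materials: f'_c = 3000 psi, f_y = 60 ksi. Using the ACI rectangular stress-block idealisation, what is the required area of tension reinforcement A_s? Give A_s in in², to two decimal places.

From M_n = 0.85 f'_c a b (d − a/2):
a = d − √(d² − 2M_n/(0.85 f'_c b)) = 32.9 − √(32.9² − 2 × 8520/(0.85 × 3 × 12.4)) = 9.587 in.
A_s = 0.85 f'_c a b / f_y = 0.85 × 3 × 9.587 × 12.4 / 60 = 5.052 in².

A_s ≈ 5.05 in²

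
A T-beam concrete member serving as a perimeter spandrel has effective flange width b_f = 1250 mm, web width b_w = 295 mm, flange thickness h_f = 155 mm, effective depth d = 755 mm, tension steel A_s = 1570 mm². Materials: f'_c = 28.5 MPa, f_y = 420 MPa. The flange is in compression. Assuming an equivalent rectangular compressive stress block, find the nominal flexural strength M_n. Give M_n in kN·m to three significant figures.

M_n ≈ 491 kN·m

Tension: T = A_s f_y = 1570 × 420 = 659400 N.
Try a within the flange: a = T/(0.85 f'_c b_f) = 659400/(0.85 × 28.5 × 1250) = 21.78 mm.
Since a = 21.78 ≤ h_f = 155 mm, the stress block lies entirely in the flange; analyse as a rectangular beam of width b_f.
M_n = T(d − a/2) = 659400 × (755 − 10.89) = 490.67 × 10⁶ N·mm.
M_n = 490.67 kN·m.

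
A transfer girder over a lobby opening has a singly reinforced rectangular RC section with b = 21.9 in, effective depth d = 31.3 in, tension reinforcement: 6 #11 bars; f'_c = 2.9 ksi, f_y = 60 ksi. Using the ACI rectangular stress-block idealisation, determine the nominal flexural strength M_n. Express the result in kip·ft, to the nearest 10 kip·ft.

A_s = 6 × 1.56 = 9.36 in².
T = A_s f_y = 9.36 × 60 = 561.6 kips.
a = T/(0.85 f'_c b) = 561.6/(0.85 × 2.9 × 21.9) = 10.403 in.
M_n = T(d − a/2) = 561.6 × (31.3 − 5.2015) = 14656.9 kip·in = 14656.9/12 = 1221.41 kip·ft.

M_n ≈ 1220 kip·ft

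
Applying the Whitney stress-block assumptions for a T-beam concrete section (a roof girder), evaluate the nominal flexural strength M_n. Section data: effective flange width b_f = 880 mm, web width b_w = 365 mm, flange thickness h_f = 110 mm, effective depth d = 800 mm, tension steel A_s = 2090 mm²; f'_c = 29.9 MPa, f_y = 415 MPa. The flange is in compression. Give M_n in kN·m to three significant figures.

Tension: T = A_s f_y = 2090 × 415 = 867350 N.
Try a within the flange: a = T/(0.85 f'_c b_f) = 867350/(0.85 × 29.9 × 880) = 38.78 mm.
Since a = 38.78 ≤ h_f = 110 mm, the stress block lies entirely in the flange; analyse as a rectangular beam of width b_f.
M_n = T(d − a/2) = 867350 × (800 − 19.39) = 677.06 × 10⁶ N·mm.
M_n = 677.06 kN·m.

M_n ≈ 677 kN·m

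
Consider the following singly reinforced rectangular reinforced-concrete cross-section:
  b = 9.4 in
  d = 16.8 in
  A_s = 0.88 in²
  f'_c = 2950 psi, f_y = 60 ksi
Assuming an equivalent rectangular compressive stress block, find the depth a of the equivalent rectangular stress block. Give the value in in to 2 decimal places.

T = A_s f_y = 0.88 × 60 = 52.8 kips.
a = T/(0.85 f'_c b) = 52.8/(0.85 × 2.95 × 9.4) = 2.24 in.

a ≈ 2.24 in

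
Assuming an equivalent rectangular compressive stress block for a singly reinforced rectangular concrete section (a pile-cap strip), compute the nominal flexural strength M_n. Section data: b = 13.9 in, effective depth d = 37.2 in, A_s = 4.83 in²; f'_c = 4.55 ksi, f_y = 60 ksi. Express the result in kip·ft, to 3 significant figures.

T = A_s f_y = 4.83 × 60 = 289.8 kips.
a = T/(0.85 f'_c b) = 289.8/(0.85 × 4.55 × 13.9) = 5.391 in.
M_n = T(d − a/2) = 289.8 × (37.2 − 2.6955) = 9999.4 kip·in = 9999.4/12 = 833.28 kip·ft.

M_n ≈ 833 kip·ft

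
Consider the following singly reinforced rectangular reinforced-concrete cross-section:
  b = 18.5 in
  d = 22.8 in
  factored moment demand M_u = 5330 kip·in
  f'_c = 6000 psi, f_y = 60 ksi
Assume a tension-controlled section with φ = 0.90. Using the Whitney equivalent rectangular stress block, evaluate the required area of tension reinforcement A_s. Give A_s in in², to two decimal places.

M_n = M_u/φ = 5330/0.90 = 5922.22 kip·in.
From M_n = 0.85 f'_c a b (d − a/2):
a = d − √(d² − 2M_n/(0.85 f'_c b)) = 22.8 − √(22.8² − 2 × 5922.22/(0.85 × 6 × 18.5)) = 2.943 in.
A_s = 0.85 f'_c a b / f_y = 0.85 × 6 × 2.943 × 18.5 / 60 = 4.628 in².

A_s ≈ 4.63 in²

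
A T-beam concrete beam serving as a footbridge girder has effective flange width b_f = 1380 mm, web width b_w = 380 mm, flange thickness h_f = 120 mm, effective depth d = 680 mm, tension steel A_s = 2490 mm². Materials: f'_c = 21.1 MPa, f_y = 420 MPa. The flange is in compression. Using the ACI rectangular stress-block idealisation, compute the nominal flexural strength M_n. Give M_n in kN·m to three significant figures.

Tension: T = A_s f_y = 2490 × 420 = 1045800 N.
Try a within the flange: a = T/(0.85 f'_c b_f) = 1045800/(0.85 × 21.1 × 1380) = 42.25 mm.
Since a = 42.25 ≤ h_f = 120 mm, the stress block lies entirely in the flange; analyse as a rectangular beam of width b_f.
M_n = T(d − a/2) = 1045800 × (680 − 21.125) = 689.05 × 10⁶ N·mm.
M_n = 689.05 kN·m.

M_n ≈ 689 kN·m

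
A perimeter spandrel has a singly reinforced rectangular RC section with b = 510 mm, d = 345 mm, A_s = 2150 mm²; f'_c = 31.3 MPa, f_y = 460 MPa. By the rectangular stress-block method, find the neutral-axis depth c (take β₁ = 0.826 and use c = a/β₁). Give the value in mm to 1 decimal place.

T = A_s f_y = 2150 × 460 = 989000 N = 989 kN.
Setting C = 0.85 f'_c a b equal to T: a = 989000/(0.85 × 31.3 × 510) = 72.889 mm.
With β₁ = 0.826, c = a/β₁ = 72.889/0.826 = 88.2 mm.

c ≈ 88.2 mm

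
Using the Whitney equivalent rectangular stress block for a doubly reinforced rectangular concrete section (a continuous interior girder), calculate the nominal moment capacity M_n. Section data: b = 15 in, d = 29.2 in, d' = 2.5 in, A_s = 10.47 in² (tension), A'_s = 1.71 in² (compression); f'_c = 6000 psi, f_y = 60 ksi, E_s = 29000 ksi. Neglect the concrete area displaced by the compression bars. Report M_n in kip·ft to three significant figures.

Assume both steels yield.
a = (A_s − A'_s) f_y/(0.85 f'_c b) = (10.47 − 1.71) × 60/(0.85 × 6 × 15) = 6.871 in.
c = a/β₁ = 6.871/0.75 = 9.161 in; ε'_s = 0.003(c − d')/c = 0.0022 ≥ ε_y = 0.0021, so the compression steel yields.
M_n = (A_s − A'_s) f_y (d − a/2) + A'_s f_y (d − d') = 525.6 × (29.2 − 3.4355) + 102.6 × (29.2 − 2.5) = 13541.8 + 2739.4 = 16281.2 kip·in = 16281.2/12 = 1356.77 kip·ft.

M_n ≈ 1360 kip·ft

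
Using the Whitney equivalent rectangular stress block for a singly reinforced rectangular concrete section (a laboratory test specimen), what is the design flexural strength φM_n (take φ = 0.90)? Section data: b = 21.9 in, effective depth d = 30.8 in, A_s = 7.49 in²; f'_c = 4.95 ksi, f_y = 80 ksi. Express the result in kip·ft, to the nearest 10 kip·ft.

T = A_s f_y = 7.49 × 80 = 599.2 kips.
a = T/(0.85 f'_c b) = 599.2/(0.85 × 4.95 × 21.9) = 6.503 in.
M_n = T(d − a/2) = 599.2 × (30.8 − 3.2515) = 16507.1 kip·in = 16507.1/12 = 1375.59 kip·ft.
φM_n = 0.90 × 1375.59 = 1238.03 kip·ft.

φM_n ≈ 1240 kip·ft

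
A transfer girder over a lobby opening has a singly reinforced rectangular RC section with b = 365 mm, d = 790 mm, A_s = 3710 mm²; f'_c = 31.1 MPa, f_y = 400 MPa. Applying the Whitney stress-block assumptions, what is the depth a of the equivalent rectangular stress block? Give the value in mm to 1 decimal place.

a ≈ 153.8 mm

T = A_s f_y = 3710 × 400 = 1484000 N = 1484 kN.
Setting C = 0.85 f'_c a b equal to T: a = 1484000/(0.85 × 31.1 × 365) = 153.8 mm.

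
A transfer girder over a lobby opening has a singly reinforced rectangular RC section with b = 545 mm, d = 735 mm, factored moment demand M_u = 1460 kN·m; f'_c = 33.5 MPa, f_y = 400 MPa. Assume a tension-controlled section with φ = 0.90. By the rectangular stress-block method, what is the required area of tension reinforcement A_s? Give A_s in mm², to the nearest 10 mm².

M_n = M_u/φ = 1460/0.90 = 1622.22 kN·m.
With M_n = 0.85 f'_c a b (d − a/2), solve the quadratic for a:
a = d − √(d² − 2M_n/(0.85 f'_c b)) = 735 − √(735² − 2 × 1622.22×10⁶/(0.85 × 33.5 × 545)) = 159.53 mm.
A_s = 0.85 f'_c a b / f_y = 0.85 × 33.5 × 159.53 × 545 / 400 = 6189.3 mm².

A_s ≈ 6190 mm²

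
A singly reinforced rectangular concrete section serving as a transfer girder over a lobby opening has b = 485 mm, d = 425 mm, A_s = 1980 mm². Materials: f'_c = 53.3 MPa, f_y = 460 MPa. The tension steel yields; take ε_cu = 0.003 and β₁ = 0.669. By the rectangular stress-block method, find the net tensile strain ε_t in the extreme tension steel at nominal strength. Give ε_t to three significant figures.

ε_t ≈ 0.0176

a = A_s f_y/(0.85 f'_c b) = 41.45 mm.
β₁ = 0.669, so c = a/β₁ = 41.45/0.669 = 61.96 mm.
From the linear strain diagram with ε_cu = 0.003: ε_t = 0.003 (d − c)/c = 0.003 × (425 − 61.96)/61.96 = 0.0176.
Since ε_t ≥ 0.005, the section is tension-controlled.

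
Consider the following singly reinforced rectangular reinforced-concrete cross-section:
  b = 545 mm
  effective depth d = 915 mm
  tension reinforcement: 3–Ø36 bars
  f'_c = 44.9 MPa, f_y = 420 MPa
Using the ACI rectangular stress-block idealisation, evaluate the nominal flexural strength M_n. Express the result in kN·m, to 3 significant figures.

A_s = 3 × 1018 = 3054 mm².
T = A_s f_y = 3054 × 420 = 1282680 N = 1282.68 kN.
From C = T: a = T/(0.85 f'_c b) = 1282680/(0.85 × 44.9 × 545) = 61.67 mm.
M_n = T(d − a/2) = 1282.68 kN × (915 − 30.835) mm = 1134.10 kN·m.

M_n ≈ 1130 kN·m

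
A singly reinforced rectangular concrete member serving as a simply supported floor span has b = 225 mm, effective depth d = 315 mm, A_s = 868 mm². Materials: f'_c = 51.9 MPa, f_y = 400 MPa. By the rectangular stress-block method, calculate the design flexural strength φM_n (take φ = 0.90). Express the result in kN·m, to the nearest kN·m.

T = A_s f_y = 868 × 400 = 347200 N = 347.2 kN.
From C = T: a = T/(0.85 f'_c b) = 347200/(0.85 × 51.9 × 225) = 34.98 mm.
M_n = T(d − a/2) = 347.2 kN × (315 − 17.49) mm = 103.30 kN·m.
φM_n = 0.90 × 103.30 = 92.97 kN·m.

φM_n ≈ 93 kN·m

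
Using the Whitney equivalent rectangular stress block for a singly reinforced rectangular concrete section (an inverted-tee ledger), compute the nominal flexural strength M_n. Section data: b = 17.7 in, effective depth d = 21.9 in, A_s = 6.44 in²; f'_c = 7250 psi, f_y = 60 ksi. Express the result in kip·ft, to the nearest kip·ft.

T = A_s f_y = 6.44 × 60 = 386.4 kips.
a = T/(0.85 f'_c b) = 386.4/(0.85 × 7.25 × 17.7) = 3.542 in.
M_n = T(d − a/2) = 386.4 × (21.9 − 1.771) = 7777.8 kip·in = 7777.8/12 = 648.15 kip·ft.

M_n ≈ 648 kip·ft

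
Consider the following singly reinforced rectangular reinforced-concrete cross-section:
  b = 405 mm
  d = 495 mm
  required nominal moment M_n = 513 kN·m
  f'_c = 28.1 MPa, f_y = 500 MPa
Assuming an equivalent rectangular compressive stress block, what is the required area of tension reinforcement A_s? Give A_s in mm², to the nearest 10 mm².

With M_n = 0.85 f'_c a b (d − a/2), solve the quadratic for a:
a = d − √(d² − 2M_n/(0.85 f'_c b)) = 495 − √(495² − 2 × 513×10⁶/(0.85 × 28.1 × 405)) = 122.22 mm.
A_s = 0.85 f'_c a b / f_y = 0.85 × 28.1 × 122.22 × 405 / 500 = 2364.6 mm².

A_s ≈ 2360 mm²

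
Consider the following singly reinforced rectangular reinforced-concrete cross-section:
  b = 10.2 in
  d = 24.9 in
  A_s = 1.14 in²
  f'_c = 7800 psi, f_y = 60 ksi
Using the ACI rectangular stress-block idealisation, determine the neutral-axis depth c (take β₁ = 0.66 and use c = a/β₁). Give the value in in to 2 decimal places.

c ≈ 1.53 in

T = A_s f_y = 1.14 × 60 = 68.4 kips.
a = T/(0.85 f'_c b) = 68.4/(0.85 × 7.8 × 10.2) = 1.0114 in.
With β₁ = 0.66, c = a/β₁ = 1.0114/0.66 = 1.53 in.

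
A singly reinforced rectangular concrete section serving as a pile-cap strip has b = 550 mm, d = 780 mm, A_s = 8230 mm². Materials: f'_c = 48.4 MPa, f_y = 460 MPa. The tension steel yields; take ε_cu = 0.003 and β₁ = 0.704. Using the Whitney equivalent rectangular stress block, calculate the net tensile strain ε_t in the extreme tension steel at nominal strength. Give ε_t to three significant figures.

ε_t ≈ 0.00685

a = A_s f_y/(0.85 f'_c b) = 167.31 mm.
β₁ = 0.704, so c = a/β₁ = 167.31/0.704 = 237.66 mm.
From the linear strain diagram with ε_cu = 0.003: ε_t = 0.003 (d − c)/c = 0.003 × (780 − 237.66)/237.66 = 0.00685.
Since ε_t ≥ 0.005, the section is tension-controlled.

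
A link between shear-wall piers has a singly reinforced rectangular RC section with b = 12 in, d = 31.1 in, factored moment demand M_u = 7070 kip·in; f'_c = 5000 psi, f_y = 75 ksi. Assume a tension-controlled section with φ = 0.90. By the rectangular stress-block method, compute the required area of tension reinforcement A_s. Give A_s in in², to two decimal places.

M_n = M_u/φ = 7070/0.90 = 7855.56 kip·in.
From M_n = 0.85 f'_c a b (d − a/2):
a = d − √(d² − 2M_n/(0.85 f'_c b)) = 31.1 − √(31.1² − 2 × 7855.56/(0.85 × 5 × 12)) = 5.426 in.
A_s = 0.85 f'_c a b / f_y = 0.85 × 5 × 5.426 × 12 / 75 = 3.690 in².

A_s ≈ 3.69 in²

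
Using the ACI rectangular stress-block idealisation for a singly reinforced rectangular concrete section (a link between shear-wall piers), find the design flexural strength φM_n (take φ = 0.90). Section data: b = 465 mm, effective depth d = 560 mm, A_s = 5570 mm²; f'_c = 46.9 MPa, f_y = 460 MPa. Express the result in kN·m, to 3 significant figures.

φM_n ≈ 1130 kN·m

T = A_s f_y = 5570 × 460 = 2562200 N = 2562.2 kN.
From C = T: a = T/(0.85 f'_c b) = 2562200/(0.85 × 46.9 × 465) = 138.22 mm.
M_n = T(d − a/2) = 2562.2 kN × (560 − 69.11) mm = 1257.76 kN·m.
φM_n = 0.90 × 1257.76 = 1131.98 kN·m.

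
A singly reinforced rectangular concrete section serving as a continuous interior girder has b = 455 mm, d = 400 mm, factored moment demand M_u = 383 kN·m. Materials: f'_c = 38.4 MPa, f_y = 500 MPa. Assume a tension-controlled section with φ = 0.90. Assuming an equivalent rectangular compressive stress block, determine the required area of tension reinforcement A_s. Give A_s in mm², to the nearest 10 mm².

M_n = M_u/φ = 383/0.90 = 425.556 kN·m.
With M_n = 0.85 f'_c a b (d − a/2), solve the quadratic for a:
a = d − √(d² − 2M_n/(0.85 f'_c b)) = 400 − √(400² − 2 × 425.556×10⁶/(0.85 × 38.4 × 455)) = 79.55 mm.
A_s = 0.85 f'_c a b / f_y = 0.85 × 38.4 × 79.55 × 455 / 500 = 2362.8 mm².

A_s ≈ 2360 mm²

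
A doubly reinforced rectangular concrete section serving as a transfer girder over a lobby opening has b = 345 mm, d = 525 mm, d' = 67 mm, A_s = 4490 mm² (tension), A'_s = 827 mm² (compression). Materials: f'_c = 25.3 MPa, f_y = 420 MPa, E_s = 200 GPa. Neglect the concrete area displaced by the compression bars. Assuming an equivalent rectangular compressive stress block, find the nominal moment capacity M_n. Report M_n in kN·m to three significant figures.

M_n ≈ 807 kN·m

Assume both tension and compression steel yield.
Net tension couple steel: A_s − A'_s = 3663 mm².
a = (A_s − A'_s) f_y / (0.85 f'_c b) = 1538460/(0.85 × 25.3 × 345) = 207.36 mm.
c = a/β₁ = 207.36/0.85 = 243.95 mm; ε'_s = 0.003(c − d')/c = 0.0022 ≥ f_y/E_s = 0.0021, so compression steel does yield.
M_n = (A_s − A'_s) f_y (d − a/2) + A'_s f_y (d − d') = [1538460 × (525 − 103.68) + 347340 × (525 − 67)] × 10⁻⁶ = 648.18 + 159.08 = 807.26 kN·m.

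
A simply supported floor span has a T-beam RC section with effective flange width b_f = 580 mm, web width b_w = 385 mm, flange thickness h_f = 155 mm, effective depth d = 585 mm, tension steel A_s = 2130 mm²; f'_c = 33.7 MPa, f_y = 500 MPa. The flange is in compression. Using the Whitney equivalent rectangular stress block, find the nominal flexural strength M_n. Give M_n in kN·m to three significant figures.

M_n ≈ 589 kN·m

Tension: T = A_s f_y = 2130 × 500 = 1065000 N.
Try a within the flange: a = T/(0.85 f'_c b_f) = 1065000/(0.85 × 33.7 × 580) = 64.10 mm.
Since a = 64.10 ≤ h_f = 155 mm, the stress block lies entirely in the flange; analyse as a rectangular beam of width b_f.
M_n = T(d − a/2) = 1065000 × (585 − 32.05) = 588.89 × 10⁶ N·mm.
M_n = 588.89 kN·m.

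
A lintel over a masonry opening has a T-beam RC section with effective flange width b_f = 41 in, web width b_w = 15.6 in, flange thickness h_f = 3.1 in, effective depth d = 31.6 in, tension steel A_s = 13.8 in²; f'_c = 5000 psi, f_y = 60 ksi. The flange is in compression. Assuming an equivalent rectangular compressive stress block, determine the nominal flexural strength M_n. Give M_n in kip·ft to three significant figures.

M_n ≈ 1980 kip·ft

Tension: T = A_s f_y = 13.8 × 60 = 828 kips.
Try a within the flange: a = T/(0.85 f'_c b_f) = 828/(0.85 × 5 × 41) = 4.752 in.
a = 4.752 > h_f = 3.1 in: the block extends into the web. Split into flange-overhang and web parts.
C_f = 0.85 f'_c (b_f − b_w) h_f = 0.85 × 5 × (41 − 15.6) × 3.1 = 334.6 kips.
Remaining web compression depth: a_w = (T − C_f)/(0.85 f'_c b_w) = (828 − 334.6)/(0.85 × 5 × 15.6) = 7.442 in.
M_n = C_f(d − h_f/2) + (T − C_f)(d − a_w/2) = 334.6 × (31.6 − 1.55) + 493.4 × (31.6 − 3.721) = 10054.7 + 13755.5 = 23810.2 kip·in.
M_n = 23810.2/12 = 1984.18 kip·ft.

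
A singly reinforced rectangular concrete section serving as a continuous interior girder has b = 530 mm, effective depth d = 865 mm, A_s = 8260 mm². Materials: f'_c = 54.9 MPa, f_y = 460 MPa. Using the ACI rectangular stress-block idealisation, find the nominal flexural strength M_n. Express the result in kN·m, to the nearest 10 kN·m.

M_n ≈ 2990 kN·m

T = A_s f_y = 8260 × 460 = 3799600 N = 3799.6 kN.
From C = T: a = T/(0.85 f'_c b) = 3799600/(0.85 × 54.9 × 530) = 153.63 mm.
M_n = T(d − a/2) = 3799.6 kN × (865 − 76.815) mm = 2994.79 kN·m.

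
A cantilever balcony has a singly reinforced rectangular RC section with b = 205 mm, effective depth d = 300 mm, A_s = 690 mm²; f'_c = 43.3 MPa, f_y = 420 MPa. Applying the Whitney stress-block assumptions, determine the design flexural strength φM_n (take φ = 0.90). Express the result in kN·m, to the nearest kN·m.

T = A_s f_y = 690 × 420 = 289800 N = 289.8 kN.
From C = T: a = T/(0.85 f'_c b) = 289800/(0.85 × 43.3 × 205) = 38.41 mm.
M_n = T(d − a/2) = 289.8 kN × (300 − 19.205) mm = 81.37 kN·m.
φM_n = 0.90 × 81.37 = 73.23 kN·m.

φM_n ≈ 73 kN·m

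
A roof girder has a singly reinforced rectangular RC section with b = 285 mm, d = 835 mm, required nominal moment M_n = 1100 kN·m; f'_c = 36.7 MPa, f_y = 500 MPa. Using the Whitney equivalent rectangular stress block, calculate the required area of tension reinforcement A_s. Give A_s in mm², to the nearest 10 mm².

A_s ≈ 2920 mm²

With M_n = 0.85 f'_c a b (d − a/2), solve the quadratic for a:
a = d − √(d² − 2M_n/(0.85 f'_c b)) = 835 − √(835² − 2 × 1100×10⁶/(0.85 × 36.7 × 285)) = 164.35 mm.
A_s = 0.85 f'_c a b / f_y = 0.85 × 36.7 × 164.35 × 285 / 500 = 2922.3 mm².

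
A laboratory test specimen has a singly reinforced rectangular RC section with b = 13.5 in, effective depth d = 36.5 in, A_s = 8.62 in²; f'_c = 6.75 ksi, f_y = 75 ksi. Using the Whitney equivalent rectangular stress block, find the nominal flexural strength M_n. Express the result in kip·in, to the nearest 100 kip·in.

T = A_s f_y = 8.62 × 75 = 646.5 kips.
a = T/(0.85 f'_c b) = 646.5/(0.85 × 6.75 × 13.5) = 8.347 in.
M_n = T(d − a/2) = 646.5 × (36.5 − 4.1735) = 20899.1 kip·in.

M_n ≈ 20900 kip·in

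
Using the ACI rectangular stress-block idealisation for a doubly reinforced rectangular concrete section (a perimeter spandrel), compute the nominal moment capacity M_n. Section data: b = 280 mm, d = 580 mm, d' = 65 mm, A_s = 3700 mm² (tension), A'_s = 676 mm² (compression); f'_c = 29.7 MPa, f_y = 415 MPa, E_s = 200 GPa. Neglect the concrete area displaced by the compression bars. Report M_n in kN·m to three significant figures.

M_n ≈ 761 kN·m

Assume both tension and compression steel yield.
Net tension couple steel: A_s − A'_s = 3024 mm².
a = (A_s − A'_s) f_y / (0.85 f'_c b) = 1254960/(0.85 × 29.7 × 280) = 177.54 mm.
c = a/β₁ = 177.54/0.838 = 211.86 mm; ε'_s = 0.003(c − d')/c = 0.0021 ≥ f_y/E_s = 0.0021, so compression steel does yield.
M_n = (A_s − A'_s) f_y (d − a/2) + A'_s f_y (d − d') = [1254960 × (580 − 88.77) + 280540 × (580 − 65)] × 10⁻⁶ = 616.47 + 144.48 = 760.95 kN·m.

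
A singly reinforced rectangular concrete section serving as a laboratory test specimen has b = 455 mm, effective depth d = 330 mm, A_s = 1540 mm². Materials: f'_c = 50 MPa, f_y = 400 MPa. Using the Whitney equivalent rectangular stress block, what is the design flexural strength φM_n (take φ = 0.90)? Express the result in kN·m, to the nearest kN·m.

T = A_s f_y = 1540 × 400 = 616000 N = 616 kN.
From C = T: a = T/(0.85 f'_c b) = 616000/(0.85 × 50 × 455) = 31.86 mm.
M_n = T(d − a/2) = 616 kN × (330 − 15.93) mm = 193.47 kN·m.
φM_n = 0.90 × 193.47 = 174.12 kN·m.

φM_n ≈ 174 kN·m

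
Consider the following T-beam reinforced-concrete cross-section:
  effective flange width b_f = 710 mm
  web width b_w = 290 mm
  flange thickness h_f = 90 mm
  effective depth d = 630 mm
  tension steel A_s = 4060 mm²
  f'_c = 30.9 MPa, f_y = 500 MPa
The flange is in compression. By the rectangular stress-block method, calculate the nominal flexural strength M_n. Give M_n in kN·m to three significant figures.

M_n ≈ 1160 kN·m

Tension: T = A_s f_y = 4060 × 500 = 2030000 N.
Try a within the flange: a = T/(0.85 f'_c b_f) = 2030000/(0.85 × 30.9 × 710) = 108.86 mm.
a = 108.86 > h_f = 90 mm: the block extends into the web. Split into flange-overhang and web parts.
C_f = 0.85 f'_c (b_f − b_w) h_f = 0.85 × 30.9 × (710 − 290) × 90 = 992817 N.
Remaining web compression depth: a_w = (T − C_f)/(0.85 f'_c b_w) = (2030000 − 992817)/(0.85 × 30.9 × 290) = 136.17 mm.
M_n = C_f(d − h_f/2) + (T − C_f)(d − a_w/2) = 992817 × (630 − 45) + 1037183 × (630 − 68.085) = 580.80 + 582.81 = 1163.61 × 10⁶ N·mm.
M_n = 1163.61 kN·m.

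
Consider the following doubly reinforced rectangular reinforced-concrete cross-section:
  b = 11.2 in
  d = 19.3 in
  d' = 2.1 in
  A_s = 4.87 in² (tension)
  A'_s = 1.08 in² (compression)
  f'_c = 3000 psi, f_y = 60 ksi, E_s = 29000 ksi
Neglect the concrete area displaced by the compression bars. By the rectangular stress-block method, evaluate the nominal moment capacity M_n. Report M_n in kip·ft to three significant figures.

M_n ≈ 383 kip·ft

Assume both steels yield.
a = (A_s − A'_s) f_y/(0.85 f'_c b) = (4.87 − 1.08) × 60/(0.85 × 3 × 11.2) = 7.962 in.
c = a/β₁ = 7.962/0.85 = 9.367 in; ε'_s = 0.003(c − d')/c = 0.0023 ≥ ε_y = 0.0021, so the compression steel yields.
M_n = (A_s − A'_s) f_y (d − a/2) + A'_s f_y (d − d') = 227.4 × (19.3 − 3.981) + 64.8 × (19.3 − 2.1) = 3483.5 + 1114.6 = 4598.1 kip·in = 4598.1/12 = 383.18 kip·ft.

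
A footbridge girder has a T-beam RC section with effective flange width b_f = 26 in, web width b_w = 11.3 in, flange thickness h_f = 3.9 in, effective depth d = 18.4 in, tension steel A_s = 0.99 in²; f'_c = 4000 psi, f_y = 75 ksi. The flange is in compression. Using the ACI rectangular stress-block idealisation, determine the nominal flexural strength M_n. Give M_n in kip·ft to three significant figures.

Tension: T = A_s f_y = 0.99 × 75 = 74.25 kips.
Try a within the flange: a = T/(0.85 f'_c b_f) = 74.25/(0.85 × 4 × 26) = 0.840 in.
Since a = 0.840 ≤ h_f = 3.9 in, the stress block lies entirely in the flange; analyse as a rectangular beam of width b_f.
M_n = T(d − a/2) = 74.25 × (18.4 − 0.42) = 1335.0 kip·in.
M_n = 1335.0/12 = 111.25 kip·ft.

M_n ≈ 111 kip·ft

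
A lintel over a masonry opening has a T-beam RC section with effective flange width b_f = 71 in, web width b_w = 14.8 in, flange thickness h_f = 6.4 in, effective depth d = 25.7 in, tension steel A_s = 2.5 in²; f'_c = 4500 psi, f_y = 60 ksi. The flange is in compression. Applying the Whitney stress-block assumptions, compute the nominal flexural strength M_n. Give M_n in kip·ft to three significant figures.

Tension: T = A_s f_y = 2.5 × 60 = 150 kips.
Try a within the flange: a = T/(0.85 f'_c b_f) = 150/(0.85 × 4.5 × 71) = 0.552 in.
Since a = 0.552 ≤ h_f = 6.4 in, the stress block lies entirely in the flange; analyse as a rectangular beam of width b_f.
M_n = T(d − a/2) = 150 × (25.7 − 0.276) = 3813.6 kip·in.
M_n = 3813.6/12 = 317.80 kip·ft.

M_n ≈ 318 kip·ft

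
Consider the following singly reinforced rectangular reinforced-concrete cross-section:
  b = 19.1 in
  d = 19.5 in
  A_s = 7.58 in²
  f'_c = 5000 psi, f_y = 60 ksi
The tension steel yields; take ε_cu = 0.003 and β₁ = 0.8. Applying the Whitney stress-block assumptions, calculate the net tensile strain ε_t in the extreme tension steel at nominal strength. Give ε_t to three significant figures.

a = A_s f_y/(0.85 f'_c b) = 5.603 in.
β₁ = 0.8, so c = a/β₁ = 5.603/0.8 = 7.004 in.
From the linear strain diagram with ε_cu = 0.003: ε_t = 0.003 (d − c)/c = 0.003 × (19.5 − 7.004)/7.004 = 0.00535.
Since ε_t ≥ 0.005, the section is tension-controlled.

ε_t ≈ 0.00535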